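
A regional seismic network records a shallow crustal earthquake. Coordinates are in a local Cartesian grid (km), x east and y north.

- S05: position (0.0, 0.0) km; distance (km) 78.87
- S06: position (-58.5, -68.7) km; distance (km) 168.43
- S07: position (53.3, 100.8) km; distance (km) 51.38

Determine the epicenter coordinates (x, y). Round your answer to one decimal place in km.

Circle about each station: x² + y² = 78.87²; (x + 58.5)² + (y + 68.7)² = 168.43²; (x − 53.3)² + (y − 100.8)² = 51.38².
Subtracting the S05 equation from the S06 and S07 equations removes the quadratic terms:
-117.0 x − 137.4 y = -14006.25
106.6 x + 201.6 y = 16582.10
Solving the 2×2 system: x ≈ 61.0, y ≈ 50.0 km.

61.0 km east, 50.0 km north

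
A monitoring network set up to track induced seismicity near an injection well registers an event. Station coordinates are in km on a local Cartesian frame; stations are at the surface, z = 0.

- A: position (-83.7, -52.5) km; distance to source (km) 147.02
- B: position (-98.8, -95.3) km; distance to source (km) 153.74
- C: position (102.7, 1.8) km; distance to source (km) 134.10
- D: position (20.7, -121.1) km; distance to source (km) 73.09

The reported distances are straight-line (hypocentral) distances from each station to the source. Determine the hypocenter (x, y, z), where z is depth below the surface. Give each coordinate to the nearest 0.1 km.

Each station gives a sphere (x−x_i)² + (y−y_i)² + z² = d_i² (stations at z=0).
Subtracting the A sphere from B and C: z² cancels, leaving linear equations in x and y:
-30.2 x − 85.6 y = 7060.48
372.8 x + 108.6 y = 4420.66
Solving: x ≈ 39.996, y ≈ -96.593 km (keep extra digits for the depth step; rounded: 40.0, -96.6).
Then from the A sphere: z² = 147.02² − (x + 83.7)² − (y + 52.5)² with x = 39.996, y = -96.593, so z ≈ 66.106 ≈ 66.1 km.

(40.0, -96.6, 66.1)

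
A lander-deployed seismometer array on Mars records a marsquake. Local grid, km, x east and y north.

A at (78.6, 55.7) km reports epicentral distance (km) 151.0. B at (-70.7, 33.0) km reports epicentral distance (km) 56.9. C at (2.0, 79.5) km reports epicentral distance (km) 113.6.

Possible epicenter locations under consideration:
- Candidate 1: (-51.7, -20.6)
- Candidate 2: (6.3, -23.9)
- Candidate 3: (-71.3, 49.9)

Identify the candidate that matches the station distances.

For each candidate, compare |candidate − station| to the reported distance:
Candidate 1: residuals A 0.0, B 0.0, C 0.0 → max 0.0 km
Candidate 2: residuals A 43.5, B 38.8, C 10.1 → max 43.5 km
Candidate 3: residuals A 1.0, B 40.0, C 34.5 → max 40.0 km
Only Candidate 1 has all residuals ≈ 0.

Candidate 1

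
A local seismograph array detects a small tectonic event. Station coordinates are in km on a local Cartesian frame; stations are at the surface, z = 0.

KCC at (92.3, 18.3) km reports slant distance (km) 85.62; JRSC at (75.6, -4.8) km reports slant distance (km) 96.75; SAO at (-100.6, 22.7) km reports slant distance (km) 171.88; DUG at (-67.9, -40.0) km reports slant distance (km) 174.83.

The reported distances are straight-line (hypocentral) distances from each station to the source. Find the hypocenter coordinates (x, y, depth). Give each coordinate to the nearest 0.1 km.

Each station gives a sphere (x−x_i)² + (y−y_i)² + z² = d_i² (stations at z=0).
Subtracting the KCC sphere from JRSC and SAO: z² cancels, leaving linear equations in x and y:
-33.4 x − 46.2 y = -5145.56
-385.8 x + 8.8 y = -20430.48
Solving: x ≈ 54.596, y ≈ 71.906 km (keep extra digits for the depth step; rounded: 54.6, 71.9).
Then from the KCC sphere: z² = 85.62² − (x − 92.3)² − (y − 18.3)² with x = 54.596, y = 71.906, so z ≈ 55.096 ≈ 55.1 km.
Check against DUG (with the unrounded solution): distance 174.83 ≈ 174.83 km. ✓

x ≈ 54.6 km, y ≈ 71.9 km, depth ≈ 55.1 km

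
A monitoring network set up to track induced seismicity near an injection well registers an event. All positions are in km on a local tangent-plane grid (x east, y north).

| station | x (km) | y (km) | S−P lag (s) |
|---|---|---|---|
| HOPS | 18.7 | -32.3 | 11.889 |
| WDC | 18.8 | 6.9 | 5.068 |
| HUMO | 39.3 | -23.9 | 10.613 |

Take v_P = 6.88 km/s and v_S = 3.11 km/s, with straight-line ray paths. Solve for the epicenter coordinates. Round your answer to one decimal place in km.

25.8 km east, 34.8 km north

Distance from S−P lag: d = Δt · v_P v_S / (v_P − v_S) = Δt · (6.88·3.11)/(6.88−3.11) ≈ 5.6755·Δt.
So d_HOPS = 67.48, d_WDC = 28.76, d_HUMO = 60.23 km.
Circle about each station: (x − 18.7)² + (y + 32.3)² = 67.48²; (x − 18.8)² + (y − 6.9)² = 28.76²; (x − 39.3)² + (y + 23.9)² = 60.23².
Subtracting the HOPS equation from the WDC and HUMO equations removes the quadratic terms:
0.2 x + 78.4 y = 2734.48
41.2 x + 16.8 y = 1648.62
Solving the 2×2 system: x ≈ 25.8, y ≈ 34.8 km.
Check against HOPS (with the unrounded x, y): √((x − 18.7)²+(y + 32.3)²) = 67.49 ≈ 67.48 km. ✓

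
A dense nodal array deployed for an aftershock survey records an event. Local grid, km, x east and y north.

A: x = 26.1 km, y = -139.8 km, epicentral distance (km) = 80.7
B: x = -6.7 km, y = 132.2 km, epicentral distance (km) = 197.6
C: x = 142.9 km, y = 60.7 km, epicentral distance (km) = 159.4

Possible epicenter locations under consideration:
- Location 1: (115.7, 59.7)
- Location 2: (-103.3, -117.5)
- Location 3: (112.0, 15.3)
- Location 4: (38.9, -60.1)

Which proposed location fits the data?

Location 4

For each candidate, compare |candidate − station| to the reported distance:
Location 1: residuals A 138.0, B 55.3, C 132.2 → max 138.0 km
Location 2: residuals A 50.6, B 70.1, C 144.5 → max 144.5 km
Location 3: residuals A 96.6, B 31.0, C 104.5 → max 104.5 km
Location 4: residuals A 0.0, B 0.0, C 0.0 → max 0.0 km
Only Location 4 has all residuals ≈ 0.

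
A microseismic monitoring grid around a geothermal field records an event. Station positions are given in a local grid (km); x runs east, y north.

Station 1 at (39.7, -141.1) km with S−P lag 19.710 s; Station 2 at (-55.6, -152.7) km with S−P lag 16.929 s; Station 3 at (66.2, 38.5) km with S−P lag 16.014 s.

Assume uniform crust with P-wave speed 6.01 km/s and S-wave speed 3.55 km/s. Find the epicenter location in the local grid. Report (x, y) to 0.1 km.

x ≈ -65.3 km, y ≈ -6.2 km

Distance from S−P lag: d = Δt · v_P v_S / (v_P − v_S) = Δt · (6.01·3.55)/(6.01−3.55) ≈ 8.6730·Δt.
So d_Station 1 = 170.94, d_Station 2 = 146.82, d_Station 3 = 138.89 km.
Circle about each station: (x − 39.7)² + (y + 141.1)² = 170.94²; (x + 55.6)² + (y + 152.7)² = 146.82²; (x − 66.2)² + (y − 38.5)² = 138.89².
Subtracting the Station 1 equation from the Station 2 and Station 3 equations removes the quadratic terms:
-190.6 x − 23.2 y = 12587.72
53.0 x + 359.2 y = -5690.56
Solving the 2×2 system: x ≈ -65.3, y ≈ -6.2 km.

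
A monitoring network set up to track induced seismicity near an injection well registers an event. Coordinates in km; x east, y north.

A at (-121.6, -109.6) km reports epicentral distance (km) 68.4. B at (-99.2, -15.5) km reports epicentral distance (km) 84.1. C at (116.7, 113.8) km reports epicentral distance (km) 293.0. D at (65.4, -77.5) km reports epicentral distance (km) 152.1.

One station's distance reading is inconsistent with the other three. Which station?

Solve using three stations at a time. Using B, C, D (subtract circle equations pairwise → linear system) gives (x, y) ≈ (-85.3, -98.5).
Distances from that point to each station vs reported:
  A: calculated 38.0 vs reported 68.4 → residual 30.4 km
  B: calculated 84.1 vs reported 84.1 → residual 0.0 km
  C: calculated 293.0 vs reported 293.0 → residual 0.0 km
  D: calculated 152.1 vs reported 152.1 → residual 0.0 km
B, C, D are mutually consistent (residuals ≈ 0); A is off by 30.4 km.

A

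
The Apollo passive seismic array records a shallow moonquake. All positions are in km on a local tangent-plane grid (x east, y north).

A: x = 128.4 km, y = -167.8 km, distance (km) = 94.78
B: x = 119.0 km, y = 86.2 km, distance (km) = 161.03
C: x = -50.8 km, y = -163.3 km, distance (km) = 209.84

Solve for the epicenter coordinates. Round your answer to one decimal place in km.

Circle about each station: (x − 128.4)² + (y + 167.8)² = 94.78²; (x − 119.0)² + (y − 86.2)² = 161.03²; (x + 50.8)² + (y + 163.3)² = 209.84².
Subtracting the A equation from the B and C equations removes the quadratic terms:
-18.8 x + 508.0 y = -39999.37
-358.4 x + 9.0 y = -50445.45
Solving the 2×2 system: x ≈ 138.9, y ≈ -73.6 km.

138.9 km east, -73.6 km north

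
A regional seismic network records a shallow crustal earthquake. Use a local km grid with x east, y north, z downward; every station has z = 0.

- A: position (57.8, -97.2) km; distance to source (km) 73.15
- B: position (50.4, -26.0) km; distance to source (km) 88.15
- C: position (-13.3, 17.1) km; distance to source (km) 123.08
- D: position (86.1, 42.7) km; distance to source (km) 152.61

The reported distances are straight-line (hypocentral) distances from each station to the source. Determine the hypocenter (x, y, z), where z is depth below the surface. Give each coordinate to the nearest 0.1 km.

Each station gives a sphere (x−x_i)² + (y−y_i)² + z² = d_i² (stations at z=0).
Subtracting the A sphere from B and C: z² cancels, leaving linear equations in x and y:
-14.8 x + 142.4 y = -11992.02
-142.2 x + 228.6 y = -22117.14
Solving: x ≈ 24.197, y ≈ -81.699 km (keep extra digits for the depth step; rounded: 24.2, -81.7).
Then from the A sphere: z² = 73.15² − (x − 57.8)² − (y + 97.2)² with x = 24.197, y = -81.699, so z ≈ 63.099 ≈ 63.1 km.
Check against D (with the unrounded solution): distance 152.61 ≈ 152.61 km. ✓

(24.2, -81.7, 63.1)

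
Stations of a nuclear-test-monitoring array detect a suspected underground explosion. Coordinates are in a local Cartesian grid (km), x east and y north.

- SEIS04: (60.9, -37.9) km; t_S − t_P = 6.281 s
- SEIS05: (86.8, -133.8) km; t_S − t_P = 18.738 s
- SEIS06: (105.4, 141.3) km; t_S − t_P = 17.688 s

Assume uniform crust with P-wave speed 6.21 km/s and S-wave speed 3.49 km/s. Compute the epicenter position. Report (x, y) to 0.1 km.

(51.2, 11.2)

Distance from S−P lag: d = Δt · v_P v_S / (v_P − v_S) = Δt · (6.21·3.49)/(6.21−3.49) ≈ 7.9680·Δt.
So d_SEIS04 = 50.05, d_SEIS05 = 149.30, d_SEIS06 = 140.94 km.
Circle about each station: (x − 60.9)² + (y + 37.9)² = 50.05²; (x − 86.8)² + (y + 133.8)² = 149.30²; (x − 105.4)² + (y − 141.3)² = 140.94².
Subtracting pairs of circle equations eliminates x²+y² and gives linear equations (the radical axes):
51.8 x − 191.8 y = 505.97
89.0 x + 358.4 y = 8570.55
Solving the 2×2 system: x ≈ 51.2, y ≈ 11.2 km.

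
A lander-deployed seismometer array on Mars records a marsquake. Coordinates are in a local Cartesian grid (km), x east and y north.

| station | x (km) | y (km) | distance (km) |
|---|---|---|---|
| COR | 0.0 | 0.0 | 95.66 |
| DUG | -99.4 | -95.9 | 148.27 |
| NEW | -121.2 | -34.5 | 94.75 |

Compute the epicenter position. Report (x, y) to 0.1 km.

Circle about each station: x² + y² = 95.66²; (x + 99.4)² + (y + 95.9)² = 148.27²; (x + 121.2)² + (y + 34.5)² = 94.75².
Subtracting pairs of circle equations eliminates x²+y² and gives linear equations (the radical axes):
-198.8 x − 191.8 y = 6244.01
-242.4 x − 69.0 y = 16052.96
Solving the 2×2 system: x ≈ -80.8, y ≈ 51.2 km.

x ≈ -80.8 km, y ≈ 51.2 km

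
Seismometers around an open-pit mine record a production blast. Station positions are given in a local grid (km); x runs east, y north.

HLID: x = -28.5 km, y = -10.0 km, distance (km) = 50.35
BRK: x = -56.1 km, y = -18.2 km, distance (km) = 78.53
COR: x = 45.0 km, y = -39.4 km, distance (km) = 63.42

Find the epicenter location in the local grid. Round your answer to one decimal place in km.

x ≈ 14.5 km, y ≈ 16.2 km

Circle about each station: (x + 28.5)² + (y + 10.0)² = 50.35²; (x + 56.1)² + (y + 18.2)² = 78.53²; (x − 45.0)² + (y + 39.4)² = 63.42².
Subtracting pairs of circle equations eliminates x²+y² and gives linear equations (the radical axes):
-55.2 x − 16.4 y = -1065.64
147.0 x − 58.8 y = 1178.14
Solving the 2×2 system: x ≈ 14.5, y ≈ 16.2 km.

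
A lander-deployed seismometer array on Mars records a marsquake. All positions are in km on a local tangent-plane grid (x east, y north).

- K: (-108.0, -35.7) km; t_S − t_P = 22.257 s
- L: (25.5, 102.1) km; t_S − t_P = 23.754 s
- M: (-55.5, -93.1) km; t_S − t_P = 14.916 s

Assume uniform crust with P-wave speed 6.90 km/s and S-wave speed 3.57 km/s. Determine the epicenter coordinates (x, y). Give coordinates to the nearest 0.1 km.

Distance from S−P lag: d = Δt · v_P v_S / (v_P − v_S) = Δt · (6.90·3.57)/(6.90−3.57) ≈ 7.3973·Δt.
So d_K = 164.64, d_L = 175.72, d_M = 110.34 km.
Circle about each station: (x + 108.0)² + (y + 35.7)² = 164.64²; (x − 25.5)² + (y − 102.1)² = 175.72²; (x + 55.5)² + (y + 93.1)² = 110.34².
Subtracting the K equation from the L and M equations removes the quadratic terms:
267.0 x + 275.6 y = -5635.02
105.0 x − 114.8 y = 13740.78
Solving the 2×2 system: x ≈ 52.7, y ≈ -71.5 km.
Check against K (with the unrounded x, y): √((x + 108.0)²+(y + 35.7)²) = 164.63 ≈ 164.64 km. ✓

52.7 km east, -71.5 km north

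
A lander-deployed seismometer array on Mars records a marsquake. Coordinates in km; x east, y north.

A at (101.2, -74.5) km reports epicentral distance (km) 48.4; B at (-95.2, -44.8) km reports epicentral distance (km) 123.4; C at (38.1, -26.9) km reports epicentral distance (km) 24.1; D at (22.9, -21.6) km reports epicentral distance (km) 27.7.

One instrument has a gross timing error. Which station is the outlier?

A

Solve using three stations at a time. Using B, C, D (subtract circle equations pairwise → linear system) gives (x, y) ≈ (28.1, -48.7).
Distances from that point to each station vs reported:
  A: calculated 77.5 vs reported 48.4 → residual 29.1 km
  B: calculated 123.4 vs reported 123.4 → residual 0.0 km
  C: calculated 24.0 vs reported 24.1 → residual 0.1 km
  D: calculated 27.6 vs reported 27.7 → residual 0.1 km
B, C, D are mutually consistent (residuals ≈ 0); A is off by 29.1 km.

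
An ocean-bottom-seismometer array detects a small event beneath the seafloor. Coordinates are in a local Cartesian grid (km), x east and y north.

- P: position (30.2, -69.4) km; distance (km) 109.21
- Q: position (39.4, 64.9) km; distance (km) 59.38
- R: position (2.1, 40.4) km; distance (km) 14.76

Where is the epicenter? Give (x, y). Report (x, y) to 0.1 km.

Circle about each station: (x − 30.2)² + (y + 69.4)² = 109.21²; (x − 39.4)² + (y − 64.9)² = 59.38²; (x − 2.1)² + (y − 40.4)² = 14.76².
Subtracting pairs of circle equations eliminates x²+y² and gives linear equations (the radical axes):
18.4 x + 268.6 y = 8436.81
-56.2 x + 219.6 y = 7617.14
Solving the 2×2 system: x ≈ -10.1, y ≈ 32.1 km.

(-10.1, 32.1)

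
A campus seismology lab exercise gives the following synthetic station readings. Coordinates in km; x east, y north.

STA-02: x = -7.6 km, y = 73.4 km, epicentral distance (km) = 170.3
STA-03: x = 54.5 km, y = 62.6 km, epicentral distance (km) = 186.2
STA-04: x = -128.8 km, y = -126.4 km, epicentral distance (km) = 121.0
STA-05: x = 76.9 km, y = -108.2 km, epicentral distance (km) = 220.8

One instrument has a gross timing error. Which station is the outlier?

Solve using three stations at a time. Using STA-03, STA-04, STA-05 (subtract circle equations pairwise → linear system) gives (x, y) ≈ (-118.7, -5.8).
Distances from that point to each station vs reported:
  STA-02: calculated 136.4 vs reported 170.3 → residual 33.9 km
  STA-03: calculated 186.2 vs reported 186.2 → residual 0.0 km
  STA-04: calculated 121.1 vs reported 121.0 → residual 0.1 km
  STA-05: calculated 220.8 vs reported 220.8 → residual 0.0 km
STA-03, STA-04, STA-05 are mutually consistent (residuals ≈ 0); STA-02 is off by 33.9 km.

STA-02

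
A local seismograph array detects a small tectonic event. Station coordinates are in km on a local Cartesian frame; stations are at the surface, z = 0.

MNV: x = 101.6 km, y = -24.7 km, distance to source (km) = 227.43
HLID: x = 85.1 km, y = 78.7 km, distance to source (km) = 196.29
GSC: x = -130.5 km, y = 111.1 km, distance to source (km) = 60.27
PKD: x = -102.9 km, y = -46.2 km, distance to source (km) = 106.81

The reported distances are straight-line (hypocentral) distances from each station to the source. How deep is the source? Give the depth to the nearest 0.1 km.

Each station gives a sphere (x−x_i)² + (y−y_i)² + z² = d_i² (stations at z=0).
Subtracting the MNV sphere from HLID and GSC: z² cancels, leaving linear equations in x and y:
-33.0 x + 206.8 y = 15697.69
-464.2 x + 271.6 y = 66532.74
Solving: x ≈ -109.101, y ≈ 58.498 km (keep extra digits for the depth step; rounded: -109.1, 58.5).
Then from the MNV sphere: z² = 227.43² − (x − 101.6)² − (y + 24.7)² with x = -109.101, y = 58.498, so z ≈ 20.189 ≈ 20.2 km.

z ≈ 20.2 km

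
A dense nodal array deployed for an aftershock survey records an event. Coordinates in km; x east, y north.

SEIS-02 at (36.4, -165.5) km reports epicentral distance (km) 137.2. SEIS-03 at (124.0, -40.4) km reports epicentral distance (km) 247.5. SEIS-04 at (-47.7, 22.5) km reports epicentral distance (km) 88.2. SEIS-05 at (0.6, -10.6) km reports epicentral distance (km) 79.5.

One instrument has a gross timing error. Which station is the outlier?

Solve using three stations at a time. Using SEIS-02, SEIS-04, SEIS-05 (subtract circle equations pairwise → linear system) gives (x, y) ≈ (-57.2, -65.2).
Distances from that point to each station vs reported:
  SEIS-02: calculated 137.2 vs reported 137.2 → residual 0.0 km
  SEIS-03: calculated 182.9 vs reported 247.5 → residual 64.6 km
  SEIS-04: calculated 88.2 vs reported 88.2 → residual 0.0 km
  SEIS-05: calculated 79.5 vs reported 79.5 → residual 0.0 km
SEIS-02, SEIS-04, SEIS-05 are mutually consistent (residuals ≈ 0); SEIS-03 is off by 64.6 km.

SEIS-03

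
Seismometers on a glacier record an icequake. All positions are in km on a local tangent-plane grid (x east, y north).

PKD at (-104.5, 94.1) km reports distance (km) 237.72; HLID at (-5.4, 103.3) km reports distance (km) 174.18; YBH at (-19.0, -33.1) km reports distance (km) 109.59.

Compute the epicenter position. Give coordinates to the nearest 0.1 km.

x ≈ 90.2 km, y ≈ -42.3 km

Circle about each station: (x + 104.5)² + (y − 94.1)² = 237.72²; (x + 5.4)² + (y − 103.3)² = 174.18²; (x + 19.0)² + (y + 33.1)² = 109.59².
Subtracting pairs of circle equations eliminates x²+y² and gives linear equations (the radical axes):
198.2 x + 18.4 y = 17097.12
171.0 x − 254.4 y = 26182.38
Solving the 2×2 system: x ≈ 90.2, y ≈ -42.3 km.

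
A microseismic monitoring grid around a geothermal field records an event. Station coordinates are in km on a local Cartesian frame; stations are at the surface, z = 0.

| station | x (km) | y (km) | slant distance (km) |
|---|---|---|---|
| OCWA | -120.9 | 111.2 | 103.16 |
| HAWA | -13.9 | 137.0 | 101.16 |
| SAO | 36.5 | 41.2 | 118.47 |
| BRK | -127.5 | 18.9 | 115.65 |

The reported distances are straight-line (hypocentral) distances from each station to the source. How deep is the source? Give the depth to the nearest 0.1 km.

depth ≈ 69.2 km

Each station gives a sphere (x−x_i)² + (y−y_i)² + z² = d_i² (stations at z=0).
Subtracting the OCWA sphere from HAWA and SAO: z² cancels, leaving linear equations in x and y:
214.0 x + 51.6 y = -7611.40
314.8 x − 140.0 y = -27345.72
Solving: x ≈ -53.603, y ≈ 74.797 km (keep extra digits for the depth step; rounded: -53.6, 74.8).
Then from the OCWA sphere: z² = 103.16² − (x + 120.9)² − (y − 111.2)² with x = -53.603, y = 74.797, so z ≈ 69.195 ≈ 69.2 km.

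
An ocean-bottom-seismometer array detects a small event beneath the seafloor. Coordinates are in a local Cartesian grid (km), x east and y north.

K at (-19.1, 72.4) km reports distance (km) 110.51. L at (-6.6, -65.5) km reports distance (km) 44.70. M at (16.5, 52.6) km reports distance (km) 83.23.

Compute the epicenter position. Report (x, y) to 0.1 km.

Circle about each station: (x + 19.1)² + (y − 72.4)² = 110.51²; (x + 6.6)² + (y + 65.5)² = 44.70²; (x − 16.5)² + (y − 52.6)² = 83.23².
Subtracting pairs of circle equations eliminates x²+y² and gives linear equations (the radical axes):
25.0 x − 275.8 y = 8941.61
71.2 x − 39.6 y = 2717.67
Solving the 2×2 system: x ≈ 21.2, y ≈ -30.5 km.

(21.2, -30.5)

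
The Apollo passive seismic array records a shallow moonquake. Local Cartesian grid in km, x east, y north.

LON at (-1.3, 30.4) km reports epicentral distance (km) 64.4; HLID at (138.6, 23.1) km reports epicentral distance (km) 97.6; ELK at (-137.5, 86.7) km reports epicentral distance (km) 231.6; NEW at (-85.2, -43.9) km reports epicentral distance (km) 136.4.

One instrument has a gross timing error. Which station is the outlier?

Solve using three stations at a time. Using LON, HLID, NEW (subtract circle equations pairwise → linear system) gives (x, y) ≈ (47.4, -11.8).
Distances from that point to each station vs reported:
  LON: calculated 64.5 vs reported 64.4 → residual 0.1 km
  HLID: calculated 97.6 vs reported 97.6 → residual 0.0 km
  ELK: calculated 209.5 vs reported 231.6 → residual 22.1 km
  NEW: calculated 136.4 vs reported 136.4 → residual 0.0 km
LON, HLID, NEW are mutually consistent (residuals ≈ 0); ELK is off by 22.1 km.

ELK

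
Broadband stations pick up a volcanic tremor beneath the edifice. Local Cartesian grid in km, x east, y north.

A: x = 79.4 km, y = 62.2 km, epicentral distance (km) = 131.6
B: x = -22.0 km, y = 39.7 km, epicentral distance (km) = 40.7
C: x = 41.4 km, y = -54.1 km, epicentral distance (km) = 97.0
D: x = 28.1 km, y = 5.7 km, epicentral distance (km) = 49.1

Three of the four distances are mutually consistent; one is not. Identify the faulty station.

D

Solve using three stations at a time. Using A, B, C (subtract circle equations pairwise → linear system) gives (x, y) ≈ (-37.7, 2.1).
Distances from that point to each station vs reported:
  A: calculated 131.6 vs reported 131.6 → residual 0.0 km
  B: calculated 40.7 vs reported 40.7 → residual 0.0 km
  C: calculated 97.0 vs reported 97.0 → residual 0.0 km
  D: calculated 65.9 vs reported 49.1 → residual 16.8 km
A, B, C are mutually consistent (residuals ≈ 0); D is off by 16.8 km.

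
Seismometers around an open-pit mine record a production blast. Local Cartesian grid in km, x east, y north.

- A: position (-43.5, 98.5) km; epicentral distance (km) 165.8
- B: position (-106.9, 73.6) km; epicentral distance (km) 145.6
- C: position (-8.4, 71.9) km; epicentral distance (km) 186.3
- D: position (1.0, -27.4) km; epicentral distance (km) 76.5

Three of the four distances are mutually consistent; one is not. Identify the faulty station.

C

Solve using three stations at a time. Using A, B, D (subtract circle equations pairwise → linear system) gives (x, y) ≈ (-65.1, -65.9).
Distances from that point to each station vs reported:
  A: calculated 165.8 vs reported 165.8 → residual 0.0 km
  B: calculated 145.6 vs reported 145.6 → residual 0.0 km
  C: calculated 149.0 vs reported 186.3 → residual 37.3 km
  D: calculated 76.5 vs reported 76.5 → residual 0.0 km
A, B, D are mutually consistent (residuals ≈ 0); C is off by 37.3 km.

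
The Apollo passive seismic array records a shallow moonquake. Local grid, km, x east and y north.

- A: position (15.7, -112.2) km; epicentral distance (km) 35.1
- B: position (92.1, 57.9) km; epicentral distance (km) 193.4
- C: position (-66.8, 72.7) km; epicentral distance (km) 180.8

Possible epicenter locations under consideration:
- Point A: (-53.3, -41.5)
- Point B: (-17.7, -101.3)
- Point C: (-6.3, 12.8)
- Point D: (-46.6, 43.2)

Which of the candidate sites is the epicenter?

Point B

For each candidate, compare |candidate − station| to the reported distance:
Point A: residuals A 63.7, B 17.3, C 65.8 → max 65.8 km
Point B: residuals A 0.0, B 0.0, C 0.0 → max 0.0 km
Point C: residuals A 91.8, B 85.2, C 95.7 → max 95.7 km
Point D: residuals A 132.3, B 53.9, C 145.0 → max 145.0 km
Only Point B has all residuals ≈ 0.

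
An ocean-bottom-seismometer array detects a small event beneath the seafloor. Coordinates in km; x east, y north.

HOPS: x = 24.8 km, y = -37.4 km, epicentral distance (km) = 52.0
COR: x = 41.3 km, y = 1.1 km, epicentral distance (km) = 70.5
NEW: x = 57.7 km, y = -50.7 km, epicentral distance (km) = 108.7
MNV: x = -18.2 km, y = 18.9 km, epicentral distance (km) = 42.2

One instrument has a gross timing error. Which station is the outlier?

NEW

Solve using three stations at a time. Using HOPS, COR, MNV (subtract circle equations pairwise → linear system) gives (x, y) ≈ (-25.0, -22.7).
Distances from that point to each station vs reported:
  HOPS: calculated 52.0 vs reported 52.0 → residual 0.0 km
  COR: calculated 70.5 vs reported 70.5 → residual 0.0 km
  NEW: calculated 87.3 vs reported 108.7 → residual 21.4 km
  MNV: calculated 42.1 vs reported 42.2 → residual 0.1 km
HOPS, COR, MNV are mutually consistent (residuals ≈ 0); NEW is off by 21.4 km.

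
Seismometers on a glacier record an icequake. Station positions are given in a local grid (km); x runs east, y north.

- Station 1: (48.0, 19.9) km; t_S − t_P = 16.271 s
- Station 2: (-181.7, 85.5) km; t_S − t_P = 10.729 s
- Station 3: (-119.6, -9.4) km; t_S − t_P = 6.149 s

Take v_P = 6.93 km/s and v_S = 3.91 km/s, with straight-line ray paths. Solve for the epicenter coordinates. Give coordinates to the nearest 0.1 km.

Distance from S−P lag: d = Δt · v_P v_S / (v_P − v_S) = Δt · (6.93·3.91)/(6.93−3.91) ≈ 8.9723·Δt.
So d_Station 1 = 145.99, d_Station 2 = 96.26, d_Station 3 = 55.17 km.
Circle about each station: (x − 48.0)² + (y − 19.9)² = 145.99²; (x + 181.7)² + (y − 85.5)² = 96.26²; (x + 119.6)² + (y + 9.4)² = 55.17².
Subtracting the Station 1 equation from the Station 2 and Station 3 equations removes the quadratic terms:
-459.4 x + 131.2 y = 49672.22
-335.2 x − 58.6 y = 29961.86
Solving the 2×2 system: x ≈ -96.5, y ≈ 40.7 km.
Check against Station 1 (with the unrounded x, y): √((x − 48.0)²+(y − 19.9)²) = 145.99 ≈ 145.99 km. ✓

(-96.5, 40.7)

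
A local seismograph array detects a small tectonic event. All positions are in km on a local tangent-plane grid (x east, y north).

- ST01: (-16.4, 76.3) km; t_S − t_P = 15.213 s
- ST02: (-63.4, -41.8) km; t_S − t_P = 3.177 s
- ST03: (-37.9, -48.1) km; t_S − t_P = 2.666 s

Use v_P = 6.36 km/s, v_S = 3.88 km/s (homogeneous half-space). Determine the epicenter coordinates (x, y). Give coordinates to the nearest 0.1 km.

-51.3 km east, -71.0 km north

Distance from S−P lag: d = Δt · v_P v_S / (v_P − v_S) = Δt · (6.36·3.88)/(6.36−3.88) ≈ 9.9503·Δt.
So d_ST01 = 151.37, d_ST02 = 31.61, d_ST03 = 26.53 km.
Circle about each station: (x + 16.4)² + (y − 76.3)² = 151.37²; (x + 63.4)² + (y + 41.8)² = 31.61²; (x + 37.9)² + (y + 48.1)² = 26.53².
Subtracting the ST01 equation from the ST02 and ST03 equations removes the quadratic terms:
-94.0 x − 236.2 y = 21589.83
-43.0 x − 248.8 y = 19868.41
Solving the 2×2 system: x ≈ -51.3, y ≈ -71.0 km.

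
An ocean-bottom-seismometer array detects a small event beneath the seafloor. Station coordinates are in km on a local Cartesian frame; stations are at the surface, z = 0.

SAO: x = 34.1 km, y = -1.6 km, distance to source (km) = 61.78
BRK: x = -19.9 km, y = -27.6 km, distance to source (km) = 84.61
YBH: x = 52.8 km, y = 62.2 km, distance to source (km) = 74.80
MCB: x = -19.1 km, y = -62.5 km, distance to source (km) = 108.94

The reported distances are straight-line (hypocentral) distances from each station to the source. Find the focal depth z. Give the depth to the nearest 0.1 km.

depth ≈ 54.7 km

Each station gives a sphere (x−x_i)² + (y−y_i)² + z² = d_i² (stations at z=0).
Subtracting the SAO sphere from BRK and YBH: z² cancels, leaving linear equations in x and y:
-108.0 x − 52.0 y = -3349.68
37.4 x + 127.6 y = 3713.04
Solving: x ≈ 19.799, y ≈ 23.296 km (keep extra digits for the depth step; rounded: 19.8, 23.3).
Then from the SAO sphere: z² = 61.78² − (x − 34.1)² − (y + 1.6)² with x = 19.799, y = 23.296, so z ≈ 54.703 ≈ 54.7 km.
Check against MCB (with the unrounded solution): distance 108.93 ≈ 108.94 km. ✓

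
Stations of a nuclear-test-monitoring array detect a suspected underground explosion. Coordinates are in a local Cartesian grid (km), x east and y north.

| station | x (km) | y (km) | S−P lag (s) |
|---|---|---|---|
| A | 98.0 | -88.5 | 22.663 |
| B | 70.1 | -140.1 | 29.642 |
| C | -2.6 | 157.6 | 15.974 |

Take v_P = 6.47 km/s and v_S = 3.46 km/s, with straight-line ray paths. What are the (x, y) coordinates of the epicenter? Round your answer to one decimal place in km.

87.1 km east, 79.7 km north

Distance from S−P lag: d = Δt · v_P v_S / (v_P − v_S) = Δt · (6.47·3.46)/(6.47−3.46) ≈ 7.4373·Δt.
So d_A = 168.55, d_B = 220.46, d_C = 118.80 km.
Circle about each station: (x − 98.0)² + (y + 88.5)² = 168.55²; (x − 70.1)² + (y + 140.1)² = 220.46²; (x + 2.6)² + (y − 157.6)² = 118.80².
Subtracting pairs of circle equations eliminates x²+y² and gives linear equations (the radical axes):
-55.8 x − 103.2 y = -13087.74
-201.2 x + 492.2 y = 21703.93
Solving the 2×2 system: x ≈ 87.1, y ≈ 79.7 km.
Check against A (with the unrounded x, y): √((x − 98.0)²+(y + 88.5)²) = 168.56 ≈ 168.55 km. ✓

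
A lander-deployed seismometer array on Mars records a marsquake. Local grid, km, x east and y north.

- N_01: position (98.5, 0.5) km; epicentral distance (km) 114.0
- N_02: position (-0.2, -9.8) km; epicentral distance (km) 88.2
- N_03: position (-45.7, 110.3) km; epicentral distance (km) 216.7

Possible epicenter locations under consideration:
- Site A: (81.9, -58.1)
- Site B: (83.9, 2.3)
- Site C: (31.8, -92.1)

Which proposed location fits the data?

For each candidate, compare |candidate − station| to the reported distance:
Site A: residuals N_01 53.1, N_02 7.1, N_03 5.4 → max 53.1 km
Site B: residuals N_01 99.3, N_02 3.2, N_03 48.0 → max 99.3 km
Site C: residuals N_01 0.1, N_02 0.1, N_03 0.0 → max 0.1 km
Only Site C has all residuals ≈ 0.

Site C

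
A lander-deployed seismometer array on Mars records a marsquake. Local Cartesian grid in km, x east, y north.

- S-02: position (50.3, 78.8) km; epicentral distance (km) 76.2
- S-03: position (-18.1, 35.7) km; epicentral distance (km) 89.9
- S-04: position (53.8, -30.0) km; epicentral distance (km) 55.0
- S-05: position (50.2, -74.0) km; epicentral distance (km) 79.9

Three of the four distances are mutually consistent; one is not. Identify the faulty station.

S-04

Solve using three stations at a time. Using S-02, S-03, S-05 (subtract circle equations pairwise → linear system) gives (x, y) ≈ (66.1, 4.3).
Distances from that point to each station vs reported:
  S-02: calculated 76.2 vs reported 76.2 → residual 0.0 km
  S-03: calculated 89.9 vs reported 89.9 → residual 0.0 km
  S-04: calculated 36.4 vs reported 55.0 → residual 18.6 km
  S-05: calculated 79.9 vs reported 79.9 → residual 0.0 km
S-02, S-03, S-05 are mutually consistent (residuals ≈ 0); S-04 is off by 18.6 km.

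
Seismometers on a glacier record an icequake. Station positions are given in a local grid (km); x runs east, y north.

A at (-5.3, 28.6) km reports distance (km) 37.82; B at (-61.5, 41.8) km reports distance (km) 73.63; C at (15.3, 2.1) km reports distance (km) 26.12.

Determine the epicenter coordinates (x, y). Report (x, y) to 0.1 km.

Circle about each station: (x + 5.3)² + (y − 28.6)² = 37.82²; (x + 61.5)² + (y − 41.8)² = 73.63²; (x − 15.3)² + (y − 2.1)² = 26.12².
Subtracting the A equation from the B and C equations removes the quadratic terms:
-112.4 x + 26.4 y = 692.42
41.2 x − 53.0 y = 140.55
Solving the 2×2 system: x ≈ -8.3, y ≈ -9.1 km.
Check against A (with the unrounded x, y): √((x + 5.3)²+(y − 28.6)²) = 37.82 ≈ 37.82 km. ✓

-8.3 km east, -9.1 km north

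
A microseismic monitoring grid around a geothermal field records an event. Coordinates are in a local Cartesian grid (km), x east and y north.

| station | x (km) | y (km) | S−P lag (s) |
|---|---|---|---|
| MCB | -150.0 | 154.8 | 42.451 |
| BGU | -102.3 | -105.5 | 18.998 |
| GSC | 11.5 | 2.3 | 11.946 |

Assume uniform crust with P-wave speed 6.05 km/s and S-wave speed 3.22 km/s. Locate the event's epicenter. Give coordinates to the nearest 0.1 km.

Distance from S−P lag: d = Δt · v_P v_S / (v_P − v_S) = Δt · (6.05·3.22)/(6.05−3.22) ≈ 6.8837·Δt.
So d_MCB = 292.22, d_BGU = 130.78, d_GSC = 82.23 km.
Circle about each station: (x + 150.0)² + (y − 154.8)² = 292.22²; (x + 102.3)² + (y + 105.5)² = 130.78²; (x − 11.5)² + (y − 2.3)² = 82.23².
Subtracting the MCB equation from the BGU and GSC equations removes the quadratic terms:
95.4 x − 520.6 y = 43421.62
323.0 x − 305.0 y = 32305.26
Solving the 2×2 system: x ≈ 25.7, y ≈ -78.7 km.

25.7 km east, -78.7 km north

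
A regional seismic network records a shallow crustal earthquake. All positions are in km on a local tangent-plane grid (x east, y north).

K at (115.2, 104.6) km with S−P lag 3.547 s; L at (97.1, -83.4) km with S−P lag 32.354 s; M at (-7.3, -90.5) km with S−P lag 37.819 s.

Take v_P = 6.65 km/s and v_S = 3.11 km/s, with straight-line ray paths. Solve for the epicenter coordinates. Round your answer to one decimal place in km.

Distance from S−P lag: d = Δt · v_P v_S / (v_P − v_S) = Δt · (6.65·3.11)/(6.65−3.11) ≈ 5.8422·Δt.
So d_K = 20.72, d_L = 189.02, d_M = 220.95 km.
Circle about each station: (x − 115.2)² + (y − 104.6)² = 20.72²; (x − 97.1)² + (y + 83.4)² = 189.02²; (x + 7.3)² + (y + 90.5)² = 220.95².
Subtracting the K equation from the L and M equations removes the quadratic terms:
-36.2 x − 376.0 y = -43127.47
-245.0 x − 390.2 y = -64358.24
Solving the 2×2 system: x ≈ 94.5, y ≈ 105.6 km.
Check against K (with the unrounded x, y): √((x − 115.2)²+(y − 104.6)²) = 20.73 ≈ 20.72 km. ✓

94.5 km east, 105.6 km north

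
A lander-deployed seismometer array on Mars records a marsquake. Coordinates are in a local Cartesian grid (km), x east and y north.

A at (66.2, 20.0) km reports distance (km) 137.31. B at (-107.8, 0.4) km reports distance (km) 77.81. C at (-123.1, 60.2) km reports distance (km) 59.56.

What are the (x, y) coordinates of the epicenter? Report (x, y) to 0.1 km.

Circle about each station: (x − 66.2)² + (y − 20.0)² = 137.31²; (x + 107.8)² + (y − 0.4)² = 77.81²; (x + 123.1)² + (y − 60.2)² = 59.56².
Subtracting the A equation from the B and C equations removes the quadratic terms:
-348.0 x − 39.2 y = 19638.20
-378.6 x + 80.4 y = 29301.85
Solving the 2×2 system: x ≈ -63.7, y ≈ 64.5 km.

(-63.7, 64.5)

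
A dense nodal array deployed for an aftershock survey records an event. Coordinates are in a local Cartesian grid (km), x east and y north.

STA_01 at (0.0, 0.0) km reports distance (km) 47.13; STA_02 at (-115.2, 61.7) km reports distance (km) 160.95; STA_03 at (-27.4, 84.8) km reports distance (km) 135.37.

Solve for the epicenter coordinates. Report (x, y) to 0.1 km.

Circle about each station: x² + y² = 47.13²; (x + 115.2)² + (y − 61.7)² = 160.95²; (x + 27.4)² + (y − 84.8)² = 135.37².
Subtracting pairs of circle equations eliminates x²+y² and gives linear equations (the radical axes):
-230.4 x + 123.4 y = -6605.74
-54.8 x + 169.6 y = -8162.00
Solving the 2×2 system: x ≈ 3.5, y ≈ -47.0 km.

3.5 km east, -47.0 km north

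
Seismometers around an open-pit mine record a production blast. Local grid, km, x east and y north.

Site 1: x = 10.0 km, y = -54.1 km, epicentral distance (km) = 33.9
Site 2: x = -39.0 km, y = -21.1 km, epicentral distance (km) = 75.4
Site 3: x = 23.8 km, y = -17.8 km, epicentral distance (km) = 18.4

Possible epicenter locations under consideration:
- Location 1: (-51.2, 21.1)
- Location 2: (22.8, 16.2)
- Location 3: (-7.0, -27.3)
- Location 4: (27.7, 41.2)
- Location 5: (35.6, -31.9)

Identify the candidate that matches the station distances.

For each candidate, compare |candidate − station| to the reported distance:
Location 1: residuals Site 1 63.1, Site 2 31.5, Site 3 66.1 → max 66.1 km
Location 2: residuals Site 1 37.6, Site 2 3.2, Site 3 15.6 → max 37.6 km
Location 3: residuals Site 1 2.2, Site 2 42.8, Site 3 13.8 → max 42.8 km
Location 4: residuals Site 1 63.0, Site 2 15.9, Site 3 40.7 → max 63.0 km
Location 5: residuals Site 1 0.0, Site 2 0.0, Site 3 0.0 → max 0.0 km
Only Location 5 has all residuals ≈ 0.

Location 5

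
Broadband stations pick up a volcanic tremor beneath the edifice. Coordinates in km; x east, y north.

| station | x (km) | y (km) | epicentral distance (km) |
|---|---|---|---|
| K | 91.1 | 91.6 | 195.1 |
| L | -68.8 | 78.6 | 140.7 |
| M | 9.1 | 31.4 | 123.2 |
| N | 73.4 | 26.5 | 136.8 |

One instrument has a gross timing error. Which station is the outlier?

Solve using three stations at a time. Using K, L, N (subtract circle equations pairwise → linear system) gives (x, y) ≈ (-34.3, -57.9).
Distances from that point to each station vs reported:
  K: calculated 195.1 vs reported 195.1 → residual 0.0 km
  L: calculated 140.7 vs reported 140.7 → residual 0.0 km
  M: calculated 99.3 vs reported 123.2 → residual 23.9 km
  N: calculated 136.8 vs reported 136.8 → residual 0.0 km
K, L, N are mutually consistent (residuals ≈ 0); M is off by 23.9 km.

M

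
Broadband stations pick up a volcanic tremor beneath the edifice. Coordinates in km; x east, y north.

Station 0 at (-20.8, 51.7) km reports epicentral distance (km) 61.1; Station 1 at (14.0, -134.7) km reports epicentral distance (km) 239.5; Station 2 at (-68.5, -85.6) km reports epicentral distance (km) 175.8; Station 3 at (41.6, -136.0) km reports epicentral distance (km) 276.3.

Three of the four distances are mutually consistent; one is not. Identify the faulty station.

Solve using three stations at a time. Using Station 0, Station 1, Station 2 (subtract circle equations pairwise → linear system) gives (x, y) ≈ (-68.3, 90.2).
Distances from that point to each station vs reported:
  Station 0: calculated 61.2 vs reported 61.1 → residual 0.1 km
  Station 1: calculated 239.5 vs reported 239.5 → residual 0.0 km
  Station 2: calculated 175.8 vs reported 175.8 → residual 0.0 km
  Station 3: calculated 251.5 vs reported 276.3 → residual 24.8 km
Station 0, Station 1, Station 2 are mutually consistent (residuals ≈ 0); Station 3 is off by 24.8 km.

Station 3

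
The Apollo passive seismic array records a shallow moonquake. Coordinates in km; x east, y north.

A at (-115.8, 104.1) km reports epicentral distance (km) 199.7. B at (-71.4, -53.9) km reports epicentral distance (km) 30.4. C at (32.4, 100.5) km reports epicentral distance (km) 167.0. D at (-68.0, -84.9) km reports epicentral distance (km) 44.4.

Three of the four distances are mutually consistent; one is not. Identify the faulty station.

A

Solve using three stations at a time. Using B, C, D (subtract circle equations pairwise → linear system) gives (x, y) ≈ (-41.3, -49.4).
Distances from that point to each station vs reported:
  A: calculated 170.6 vs reported 199.7 → residual 29.1 km
  B: calculated 30.5 vs reported 30.4 → residual 0.1 km
  C: calculated 167.0 vs reported 167.0 → residual 0.0 km
  D: calculated 44.4 vs reported 44.4 → residual 0.0 km
B, C, D are mutually consistent (residuals ≈ 0); A is off by 29.1 km.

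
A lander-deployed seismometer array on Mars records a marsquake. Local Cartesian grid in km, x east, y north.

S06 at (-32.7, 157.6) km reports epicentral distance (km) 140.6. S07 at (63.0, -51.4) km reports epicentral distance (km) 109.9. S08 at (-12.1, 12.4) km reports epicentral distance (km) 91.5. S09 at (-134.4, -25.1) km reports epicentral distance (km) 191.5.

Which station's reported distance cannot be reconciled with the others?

S09

Solve using three stations at a time. Using S06, S07, S08 (subtract circle equations pairwise → linear system) gives (x, y) ≈ (67.0, 58.4).
Distances from that point to each station vs reported:
  S06: calculated 140.6 vs reported 140.6 → residual 0.0 km
  S07: calculated 109.9 vs reported 109.9 → residual 0.0 km
  S08: calculated 91.5 vs reported 91.5 → residual 0.0 km
  S09: calculated 218.0 vs reported 191.5 → residual 26.5 km
S06, S07, S08 are mutually consistent (residuals ≈ 0); S09 is off by 26.5 km.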